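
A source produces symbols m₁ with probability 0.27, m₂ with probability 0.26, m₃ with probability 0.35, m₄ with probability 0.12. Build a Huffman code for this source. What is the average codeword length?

2 bits/symbol

Repeatedly combine the two least-probable nodes; the expected code length is the sum of the merged weights.
merge 3/25 + 13/50 → 19/50
merge 27/100 + 7/20 → 31/50
merge 19/50 + 31/50 → 1
L = 19/50 + 31/50 + 1 = 2 bits/symbol.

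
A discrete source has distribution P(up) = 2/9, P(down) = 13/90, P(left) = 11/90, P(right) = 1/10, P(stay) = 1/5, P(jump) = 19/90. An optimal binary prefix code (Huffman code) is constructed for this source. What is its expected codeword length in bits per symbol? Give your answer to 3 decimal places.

Repeatedly combine the two least-probable nodes; the expected code length is the sum of the merged weights.
merge 1/10 + 11/90 → 2/9
merge 13/90 + 1/5 → 31/90
merge 19/90 + 2/9 → 13/30
merge 2/9 + 31/90 → 17/30
merge 13/30 + 17/30 → 1
L = 2/9 + 31/90 + 13/30 + 17/30 + 1 = 77/30 ≈ 2.567 bits/symbol.

2.567 bits/symbol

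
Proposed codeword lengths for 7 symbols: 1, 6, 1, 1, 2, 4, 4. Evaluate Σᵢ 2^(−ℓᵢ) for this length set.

1.890625

With common denominator 2^6 = 64: Σ 2^(−ℓᵢ) = 32/64 + 1/64 + 32/64 + 32/64 + 16/64 + 4/64 + 4/64 = 121/64 = 1.890625.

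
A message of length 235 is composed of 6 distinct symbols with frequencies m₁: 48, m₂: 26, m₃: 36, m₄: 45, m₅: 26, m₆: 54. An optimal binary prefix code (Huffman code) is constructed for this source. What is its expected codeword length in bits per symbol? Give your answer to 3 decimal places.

Probabilities are the counts divided by 235.
Repeatedly combine the two least-probable nodes; the expected code length is the sum of the merged weights.
merge 26/235 + 26/235 → 52/235
merge 36/235 + 9/47 → 81/235
merge 48/235 + 52/235 → 20/47
merge 54/235 + 81/235 → 27/47
merge 20/47 + 27/47 → 1
L = 52/235 + 81/235 + 20/47 + 27/47 + 1 = 603/235 ≈ 2.566 bits/symbol.

2.566 bits/symbol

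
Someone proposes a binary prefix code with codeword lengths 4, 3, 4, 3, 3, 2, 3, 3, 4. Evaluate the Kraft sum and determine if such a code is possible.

1.0625; no

With common denominator 2^4 = 16: Σ 2^(−ℓᵢ) = 1/16 + 2/16 + 1/16 + 2/16 + 2/16 + 4/16 + 2/16 + 2/16 + 1/16 = 17/16 = 1.0625.
Kraft's inequality requires Σ ≤ 1; here Σ = 1.0625 > 1, so no such prefix code exists.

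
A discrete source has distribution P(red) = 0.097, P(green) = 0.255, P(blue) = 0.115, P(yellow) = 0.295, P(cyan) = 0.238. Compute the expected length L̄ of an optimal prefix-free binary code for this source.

Repeatedly combine the two least-probable nodes; the expected code length is the sum of the merged weights.
merge 97/1000 + 23/200 → 53/250
merge 53/250 + 119/500 → 9/20
merge 51/200 + 59/200 → 11/20
merge 9/20 + 11/20 → 1
L = 53/250 + 9/20 + 11/20 + 1 = 553/250 = 2.212 bits/symbol.

2.212 bits/symbol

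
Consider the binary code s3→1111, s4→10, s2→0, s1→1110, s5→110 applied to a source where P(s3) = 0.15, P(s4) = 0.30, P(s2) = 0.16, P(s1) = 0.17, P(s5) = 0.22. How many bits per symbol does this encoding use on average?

L̄ = Σ pᵢ·ℓᵢ = 0.15·4 + 0.30·2 + 0.16·1 + 0.17·4 + 0.22·3 = 2.7 bits/symbol.

2.7 bits/symbol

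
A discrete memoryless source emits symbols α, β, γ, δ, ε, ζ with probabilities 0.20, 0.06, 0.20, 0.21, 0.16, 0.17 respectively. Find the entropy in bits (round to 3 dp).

2.503 bits

H = −Σ pᵢ log₂ pᵢ.
−0.20·log₂(0.20) = 0.4644
−0.06·log₂(0.06) = 0.2435
−0.20·log₂(0.20) = 0.4644
−0.21·log₂(0.21) = 0.4728
−0.16·log₂(0.16) = 0.4230
−0.17·log₂(0.17) = 0.4346
Sum ≈ 2.5027 → 2.503 bits.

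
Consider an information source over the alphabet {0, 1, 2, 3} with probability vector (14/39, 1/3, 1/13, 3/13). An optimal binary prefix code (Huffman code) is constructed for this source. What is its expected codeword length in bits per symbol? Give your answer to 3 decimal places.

Repeatedly combine the two least-probable nodes; the expected code length is the sum of the merged weights.
merge 1/13 + 3/13 → 4/13
merge 4/13 + 1/3 → 25/39
merge 14/39 + 25/39 → 1
L = 4/13 + 25/39 + 1 = 76/39 ≈ 1.949 bits/symbol.

1.949 bits/symbol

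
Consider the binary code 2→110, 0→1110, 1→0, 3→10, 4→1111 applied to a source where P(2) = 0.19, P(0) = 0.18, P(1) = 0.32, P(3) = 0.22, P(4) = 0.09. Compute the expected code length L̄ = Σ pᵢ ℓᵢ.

2.41 bits/symbol

L̄ = Σ pᵢ·ℓᵢ = 0.19·3 + 0.18·4 + 0.32·1 + 0.22·2 + 0.09·4 = 2.41 bits/symbol.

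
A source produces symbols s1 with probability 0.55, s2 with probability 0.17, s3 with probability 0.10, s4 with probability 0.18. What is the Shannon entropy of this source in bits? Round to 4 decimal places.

1.6865 bits

H = −Σ pᵢ log₂ pᵢ.
−0.55·log₂(0.55) = 0.4744
−0.17·log₂(0.17) = 0.4346
−0.10·log₂(0.10) = 0.3322
−0.18·log₂(0.18) = 0.4453
Sum ≈ 1.6865 → 1.6865 bits.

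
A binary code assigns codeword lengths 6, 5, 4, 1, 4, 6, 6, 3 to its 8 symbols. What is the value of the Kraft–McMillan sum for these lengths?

With common denominator 2^6 = 64: Σ 2^(−ℓᵢ) = 1/64 + 2/64 + 4/64 + 32/64 + 4/64 + 1/64 + 1/64 + 8/64 = 53/64 = 0.828125.

0.828125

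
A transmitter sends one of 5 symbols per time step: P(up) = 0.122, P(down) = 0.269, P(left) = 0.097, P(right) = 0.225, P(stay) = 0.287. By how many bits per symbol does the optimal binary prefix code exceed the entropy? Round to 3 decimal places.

Entropy H = −Σ p log₂ p ≈ 2.2074 bits.
Huffman merges: 97/1000+61/500→219/1000; 219/1000+9/40→111/250; 269/1000+287/1000→139/250; 111/250+139/250→1. L = 2219/1000 ≈ 2.2190.
L − H = 2.2190 − 2.2074 = 0.012 bits.

0.012 bits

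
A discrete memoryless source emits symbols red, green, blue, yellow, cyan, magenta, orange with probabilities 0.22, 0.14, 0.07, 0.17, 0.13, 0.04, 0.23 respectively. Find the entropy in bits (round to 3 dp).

H = −Σ pᵢ log₂ pᵢ.
−0.22·log₂(0.22) = 0.4806
−0.14·log₂(0.14) = 0.3971
−0.07·log₂(0.07) = 0.2686
−0.17·log₂(0.17) = 0.4346
−0.13·log₂(0.13) = 0.3826
−0.04·log₂(0.04) = 0.1858
−0.23·log₂(0.23) = 0.4877
Sum ≈ 2.6369 → 2.637 bits.

2.637 bits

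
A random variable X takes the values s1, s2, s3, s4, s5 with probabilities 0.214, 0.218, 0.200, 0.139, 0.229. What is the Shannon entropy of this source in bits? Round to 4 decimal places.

2.3022 bits

H = −Σ pᵢ log₂ pᵢ.
−0.214·log₂(0.214) = 0.4760
−0.218·log₂(0.218) = 0.4791
−0.200·log₂(0.200) = 0.4644
−0.139·log₂(0.139) = 0.3957
−0.229·log₂(0.229) = 0.4870
Sum ≈ 2.3022 → 2.3022 bits.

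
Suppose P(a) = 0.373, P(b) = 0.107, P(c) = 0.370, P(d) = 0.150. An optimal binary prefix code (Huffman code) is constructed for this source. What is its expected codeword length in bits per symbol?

1.884 bits/symbol

Repeatedly combine the two least-probable nodes; the expected code length is the sum of the merged weights.
merge 107/1000 + 3/20 → 257/1000
merge 257/1000 + 37/100 → 627/1000
merge 373/1000 + 627/1000 → 1
L = 257/1000 + 627/1000 + 1 = 471/250 = 1.884 bits/symbol.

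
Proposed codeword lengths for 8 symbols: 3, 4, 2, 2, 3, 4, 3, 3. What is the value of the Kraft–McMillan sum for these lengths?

1.125

With common denominator 2^4 = 16: Σ 2^(−ℓᵢ) = 2/16 + 1/16 + 4/16 + 4/16 + 2/16 + 1/16 + 2/16 + 2/16 = 18/16 = 1.125.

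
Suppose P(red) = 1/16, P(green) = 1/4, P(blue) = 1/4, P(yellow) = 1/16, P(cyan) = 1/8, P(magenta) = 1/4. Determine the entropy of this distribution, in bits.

2.375 bits

Each probability is a power of 1/2, so log₂(1/p) is an integer.
H = Σ p·log₂(1/p) = 1/16·4 + 1/4·2 + 1/4·2 + 1/16·4 + 1/8·3 + 1/4·2 = 2.375 bits.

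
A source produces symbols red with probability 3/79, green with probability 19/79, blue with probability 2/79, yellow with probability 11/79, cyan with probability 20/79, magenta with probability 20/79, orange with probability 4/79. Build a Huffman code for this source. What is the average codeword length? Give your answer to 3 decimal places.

2.430 bits/symbol

Repeatedly combine the two least-probable nodes; the expected code length is the sum of the merged weights.
merge 2/79 + 3/79 → 5/79
merge 4/79 + 5/79 → 9/79
merge 9/79 + 11/79 → 20/79
merge 19/79 + 20/79 → 39/79
merge 20/79 + 20/79 → 40/79
merge 39/79 + 40/79 → 1
L = 5/79 + 9/79 + 20/79 + 39/79 + 40/79 + 1 = 192/79 ≈ 2.430 bits/symbol.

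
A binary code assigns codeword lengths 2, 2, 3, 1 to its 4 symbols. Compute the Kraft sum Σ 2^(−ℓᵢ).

With common denominator 2^3 = 8: Σ 2^(−ℓᵢ) = 2/8 + 2/8 + 1/8 + 4/8 = 9/8 = 1.125.

1.125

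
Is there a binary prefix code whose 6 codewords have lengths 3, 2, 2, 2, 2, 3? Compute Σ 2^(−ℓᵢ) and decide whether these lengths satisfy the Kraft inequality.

With common denominator 2^3 = 8: Σ 2^(−ℓᵢ) = 1/8 + 2/8 + 2/8 + 2/8 + 2/8 + 1/8 = 10/8 = 1.25.
Kraft's inequality requires Σ ≤ 1; here Σ = 1.25 > 1, so no such prefix code exists.

1.25; no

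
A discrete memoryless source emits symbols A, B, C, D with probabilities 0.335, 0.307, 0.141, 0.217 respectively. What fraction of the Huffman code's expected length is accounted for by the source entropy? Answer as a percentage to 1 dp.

Entropy H = −Σ p log₂ p ≈ 1.9284 bits.
Huffman merges: 141/1000+217/1000→179/500; 307/1000+67/200→321/500; 179/500+321/500→1. L = 2 ≈ 2.0000.
Efficiency = H/L = 1.9284/2.0000 = 96.4%.

96.4%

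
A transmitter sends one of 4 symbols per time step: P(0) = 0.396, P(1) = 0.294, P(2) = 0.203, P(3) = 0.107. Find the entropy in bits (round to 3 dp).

1.860 bits

H = −Σ pᵢ log₂ pᵢ.
−0.396·log₂(0.396) = 0.5292
−0.294·log₂(0.294) = 0.5192
−0.203·log₂(0.203) = 0.4670
−0.107·log₂(0.107) = 0.3450
Sum ≈ 1.8605 → 1.860 bits.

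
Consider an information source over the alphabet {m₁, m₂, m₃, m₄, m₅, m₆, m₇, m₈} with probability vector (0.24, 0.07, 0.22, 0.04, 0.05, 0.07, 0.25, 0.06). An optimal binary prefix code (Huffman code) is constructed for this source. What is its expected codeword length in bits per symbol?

Repeatedly combine the two least-probable nodes; the expected code length is the sum of the merged weights.
merge 1/25 + 1/20 → 9/100
merge 3/50 + 7/100 → 13/100
merge 7/100 + 9/100 → 4/25
merge 13/100 + 4/25 → 29/100
merge 11/50 + 6/25 → 23/50
merge 1/4 + 29/100 → 27/50
merge 23/50 + 27/50 → 1
L = 9/100 + 13/100 + 4/25 + 29/100 + 23/50 + 27/50 + 1 = 267/100 = 2.67 bits/symbol.

2.67 bits/symbol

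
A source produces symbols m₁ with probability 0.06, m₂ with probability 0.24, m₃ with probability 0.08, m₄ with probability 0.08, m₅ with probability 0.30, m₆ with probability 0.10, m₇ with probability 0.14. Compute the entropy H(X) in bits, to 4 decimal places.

H = −Σ pᵢ log₂ pᵢ.
−0.06·log₂(0.06) = 0.2435
−0.24·log₂(0.24) = 0.4941
−0.08·log₂(0.08) = 0.2915
−0.08·log₂(0.08) = 0.2915
−0.30·log₂(0.30) = 0.5211
−0.10·log₂(0.10) = 0.3322
−0.14·log₂(0.14) = 0.3971
Sum ≈ 2.5711 → 2.5711 bits.

2.5711 bits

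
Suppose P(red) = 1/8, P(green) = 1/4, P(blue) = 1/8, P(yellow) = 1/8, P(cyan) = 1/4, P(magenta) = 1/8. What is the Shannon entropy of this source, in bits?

Each probability is a power of 1/2, so log₂(1/p) is an integer.
H = Σ p·log₂(1/p) = 1/8·3 + 1/4·2 + 1/8·3 + 1/8·3 + 1/4·2 + 1/8·3 = 2.5 bits.

2.5 bits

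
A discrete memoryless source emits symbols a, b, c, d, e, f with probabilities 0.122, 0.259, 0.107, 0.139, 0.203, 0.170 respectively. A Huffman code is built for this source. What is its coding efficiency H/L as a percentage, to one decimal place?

Entropy H = −Σ p log₂ p ≈ 2.5174 bits.
Huffman merges: 107/1000+61/500→229/1000; 139/1000+17/100→309/1000; 203/1000+229/1000→54/125; 259/1000+309/1000→71/125; 54/125+71/125→1. L = 1269/500 ≈ 2.5380.
Efficiency = H/L = 2.5174/2.5380 = 99.2%.

99.2%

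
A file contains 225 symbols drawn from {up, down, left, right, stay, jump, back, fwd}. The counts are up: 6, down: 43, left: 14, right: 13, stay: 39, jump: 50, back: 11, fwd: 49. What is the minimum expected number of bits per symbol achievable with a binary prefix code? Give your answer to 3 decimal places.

2.756 bits/symbol

Probabilities are the counts divided by 225.
Repeatedly combine the two least-probable nodes; the expected code length is the sum of the merged weights.
merge 2/75 + 11/225 → 17/225
merge 13/225 + 14/225 → 3/25
merge 17/225 + 3/25 → 44/225
merge 13/75 + 43/225 → 82/225
merge 44/225 + 49/225 → 31/75
merge 2/9 + 82/225 → 44/75
merge 31/75 + 44/75 → 1
L = 17/225 + 3/25 + 44/225 + 82/225 + 31/75 + 44/75 + 1 = 124/45 ≈ 2.756 bits/symbol.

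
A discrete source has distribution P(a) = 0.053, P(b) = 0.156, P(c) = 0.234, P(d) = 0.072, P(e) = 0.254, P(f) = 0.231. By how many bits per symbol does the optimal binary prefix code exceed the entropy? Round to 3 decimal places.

0.009 bits

Entropy H = −Σ p log₂ p ≈ 2.3969 bits.
Huffman merges: 53/1000+9/125→1/8; 1/8+39/250→281/1000; 231/1000+117/500→93/200; 127/500+281/1000→107/200; 93/200+107/200→1. L = 1203/500 ≈ 2.4060.
L − H = 2.4060 − 2.3969 = 0.009 bits.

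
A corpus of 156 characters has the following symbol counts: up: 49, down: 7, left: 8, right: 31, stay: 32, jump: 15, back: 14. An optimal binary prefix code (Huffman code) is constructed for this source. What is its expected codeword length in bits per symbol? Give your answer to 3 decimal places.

2.564 bits/symbol

Probabilities are the counts divided by 156.
Repeatedly combine the two least-probable nodes; the expected code length is the sum of the merged weights.
merge 7/156 + 2/39 → 5/52
merge 7/78 + 5/52 → 29/156
merge 5/52 + 29/156 → 11/39
merge 31/156 + 8/39 → 21/52
merge 11/39 + 49/156 → 31/52
merge 21/52 + 31/52 → 1
L = 5/52 + 29/156 + 11/39 + 21/52 + 31/52 + 1 = 100/39 ≈ 2.564 bits/symbol.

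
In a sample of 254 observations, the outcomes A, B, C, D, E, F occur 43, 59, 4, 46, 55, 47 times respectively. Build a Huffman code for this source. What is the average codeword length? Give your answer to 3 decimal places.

Probabilities are the counts divided by 254.
Repeatedly combine the two least-probable nodes; the expected code length is the sum of the merged weights.
merge 2/127 + 43/254 → 47/254
merge 23/127 + 47/254 → 93/254
merge 47/254 + 55/254 → 51/127
merge 59/254 + 93/254 → 76/127
merge 51/127 + 76/127 → 1
L = 47/254 + 93/254 + 51/127 + 76/127 + 1 = 324/127 ≈ 2.551 bits/symbol.

2.551 bits/symbol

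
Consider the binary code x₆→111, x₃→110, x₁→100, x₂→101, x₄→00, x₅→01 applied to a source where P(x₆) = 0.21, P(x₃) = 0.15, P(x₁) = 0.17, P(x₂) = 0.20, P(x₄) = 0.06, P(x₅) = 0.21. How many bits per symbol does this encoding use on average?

2.73 bits/symbol

L̄ = Σ pᵢ·ℓᵢ = 0.21·3 + 0.15·3 + 0.17·3 + 0.20·3 + 0.06·2 + 0.21·2 = 2.73 bits/symbol.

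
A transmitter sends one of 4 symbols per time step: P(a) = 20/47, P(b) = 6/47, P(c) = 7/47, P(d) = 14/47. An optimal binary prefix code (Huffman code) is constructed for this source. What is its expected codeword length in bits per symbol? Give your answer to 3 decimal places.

Repeatedly combine the two least-probable nodes; the expected code length is the sum of the merged weights.
merge 6/47 + 7/47 → 13/47
merge 13/47 + 14/47 → 27/47
merge 20/47 + 27/47 → 1
L = 13/47 + 27/47 + 1 = 87/47 ≈ 1.851 bits/symbol.

1.851 bits/symbol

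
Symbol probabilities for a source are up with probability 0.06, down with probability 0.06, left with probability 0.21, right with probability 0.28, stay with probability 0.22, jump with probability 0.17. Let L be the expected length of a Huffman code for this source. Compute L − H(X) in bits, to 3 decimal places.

0.021 bits

Entropy H = −Σ p log₂ p ≈ 2.3893 bits.
Huffman merges: 3/50+3/50→3/25; 3/25+17/100→29/100; 21/100+11/50→43/100; 7/25+29/100→57/100; 43/100+57/100→1. L = 241/100 ≈ 2.4100.
L − H = 2.4100 − 2.3893 = 0.021 bits.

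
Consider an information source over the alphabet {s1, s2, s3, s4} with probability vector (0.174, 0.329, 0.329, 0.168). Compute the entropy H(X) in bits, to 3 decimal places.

1.927 bits

H = −Σ pᵢ log₂ pᵢ.
−0.174·log₂(0.174) = 0.4390
−0.329·log₂(0.329) = 0.5277
−0.329·log₂(0.329) = 0.5277
−0.168·log₂(0.168) = 0.4323
Sum ≈ 1.9266 → 1.927 bits.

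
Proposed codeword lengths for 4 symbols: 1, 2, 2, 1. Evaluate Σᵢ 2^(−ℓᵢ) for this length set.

1.5

With common denominator 2^2 = 4: Σ 2^(−ℓᵢ) = 2/4 + 1/4 + 1/4 + 2/4 = 6/4 = 1.5.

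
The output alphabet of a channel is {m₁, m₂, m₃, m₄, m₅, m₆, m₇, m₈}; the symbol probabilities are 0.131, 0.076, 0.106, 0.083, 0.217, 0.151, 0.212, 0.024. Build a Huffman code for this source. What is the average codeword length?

Repeatedly combine the two least-probable nodes; the expected code length is the sum of the merged weights.
merge 3/125 + 19/250 → 1/10
merge 83/1000 + 1/10 → 183/1000
merge 53/500 + 131/1000 → 237/1000
merge 151/1000 + 183/1000 → 167/500
merge 53/250 + 217/1000 → 429/1000
merge 237/1000 + 167/500 → 571/1000
merge 429/1000 + 571/1000 → 1
L = 1/10 + 183/1000 + 237/1000 + 167/500 + 429/1000 + 571/1000 + 1 = 1427/500 = 2.854 bits/symbol.

2.854 bits/symbol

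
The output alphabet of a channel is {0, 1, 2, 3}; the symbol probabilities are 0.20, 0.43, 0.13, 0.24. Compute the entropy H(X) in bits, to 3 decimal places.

H = −Σ pᵢ log₂ pᵢ.
−0.20·log₂(0.20) = 0.4644
−0.43·log₂(0.43) = 0.5236
−0.13·log₂(0.13) = 0.3826
−0.24·log₂(0.24) = 0.4941
Sum ≈ 1.8647 → 1.865 bits.

1.865 bits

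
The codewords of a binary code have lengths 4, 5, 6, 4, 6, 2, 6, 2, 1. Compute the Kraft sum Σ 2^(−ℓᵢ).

With common denominator 2^6 = 64: Σ 2^(−ℓᵢ) = 4/64 + 2/64 + 1/64 + 4/64 + 1/64 + 16/64 + 1/64 + 16/64 + 32/64 = 77/64 = 1.203125.

1.203125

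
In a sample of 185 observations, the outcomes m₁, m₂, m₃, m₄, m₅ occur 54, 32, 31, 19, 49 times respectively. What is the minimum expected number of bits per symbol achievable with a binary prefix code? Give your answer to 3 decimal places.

2.270 bits/symbol

Probabilities are the counts divided by 185.
Repeatedly combine the two least-probable nodes; the expected code length is the sum of the merged weights.
merge 19/185 + 31/185 → 10/37
merge 32/185 + 49/185 → 81/185
merge 10/37 + 54/185 → 104/185
merge 81/185 + 104/185 → 1
L = 10/37 + 81/185 + 104/185 + 1 = 84/37 ≈ 2.270 bits/symbol.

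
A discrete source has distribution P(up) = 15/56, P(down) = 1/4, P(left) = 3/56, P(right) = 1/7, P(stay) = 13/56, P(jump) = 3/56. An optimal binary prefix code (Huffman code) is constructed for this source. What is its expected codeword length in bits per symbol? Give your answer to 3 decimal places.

2.357 bits/symbol

Repeatedly combine the two least-probable nodes; the expected code length is the sum of the merged weights.
merge 3/56 + 3/56 → 3/28
merge 3/28 + 1/7 → 1/4
merge 13/56 + 1/4 → 27/56
merge 1/4 + 15/56 → 29/56
merge 27/56 + 29/56 → 1
L = 3/28 + 1/4 + 27/56 + 29/56 + 1 = 33/14 ≈ 2.357 bits/symbol.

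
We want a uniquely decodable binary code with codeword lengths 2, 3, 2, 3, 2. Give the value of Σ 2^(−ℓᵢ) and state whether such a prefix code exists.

1; yes

With common denominator 2^3 = 8: Σ 2^(−ℓᵢ) = 2/8 + 1/8 + 2/8 + 1/8 + 2/8 = 8/8 = 1.
Kraft's inequality requires Σ ≤ 1; here Σ = 1 ≤ 1, so such a prefix code exists.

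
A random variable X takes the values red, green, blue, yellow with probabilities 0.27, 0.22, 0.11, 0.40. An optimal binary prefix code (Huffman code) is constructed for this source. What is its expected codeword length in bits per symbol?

1.93 bits/symbol

Repeatedly combine the two least-probable nodes; the expected code length is the sum of the merged weights.
merge 11/100 + 11/50 → 33/100
merge 27/100 + 33/100 → 3/5
merge 2/5 + 3/5 → 1
L = 33/100 + 3/5 + 1 = 193/100 = 1.93 bits/symbol.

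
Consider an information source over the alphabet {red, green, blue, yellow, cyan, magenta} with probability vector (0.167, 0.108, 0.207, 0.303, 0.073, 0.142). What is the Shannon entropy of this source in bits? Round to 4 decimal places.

H = −Σ pᵢ log₂ pᵢ.
−0.167·log₂(0.167) = 0.4312
−0.108·log₂(0.108) = 0.3468
−0.207·log₂(0.207) = 0.4704
−0.303·log₂(0.303) = 0.5220
−0.073·log₂(0.073) = 0.2756
−0.142·log₂(0.142) = 0.3999
Sum ≈ 2.4458 → 2.4458 bits.

2.4458 bits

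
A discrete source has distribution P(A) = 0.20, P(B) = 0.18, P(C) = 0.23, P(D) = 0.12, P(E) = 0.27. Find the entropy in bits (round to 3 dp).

H = −Σ pᵢ log₂ pᵢ.
−0.20·log₂(0.20) = 0.4644
−0.18·log₂(0.18) = 0.4453
−0.23·log₂(0.23) = 0.4877
−0.12·log₂(0.12) = 0.3671
−0.27·log₂(0.27) = 0.5100
Sum ≈ 2.2744 → 2.274 bits.

2.274 bits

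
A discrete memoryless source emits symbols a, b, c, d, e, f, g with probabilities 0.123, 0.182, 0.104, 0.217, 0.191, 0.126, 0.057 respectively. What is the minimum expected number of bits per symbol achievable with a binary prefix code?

2.753 bits/symbol

Repeatedly combine the two least-probable nodes; the expected code length is the sum of the merged weights.
merge 57/1000 + 13/125 → 161/1000
merge 123/1000 + 63/500 → 249/1000
merge 161/1000 + 91/500 → 343/1000
merge 191/1000 + 217/1000 → 51/125
merge 249/1000 + 343/1000 → 74/125
merge 51/125 + 74/125 → 1
L = 161/1000 + 249/1000 + 343/1000 + 51/125 + 74/125 + 1 = 2753/1000 = 2.753 bits/symbol.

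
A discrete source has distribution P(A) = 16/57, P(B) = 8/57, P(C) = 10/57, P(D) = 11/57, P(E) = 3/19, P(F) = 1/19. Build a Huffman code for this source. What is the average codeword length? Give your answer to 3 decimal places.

2.526 bits/symbol

Repeatedly combine the two least-probable nodes; the expected code length is the sum of the merged weights.
merge 1/19 + 8/57 → 11/57
merge 3/19 + 10/57 → 1/3
merge 11/57 + 11/57 → 22/57
merge 16/57 + 1/3 → 35/57
merge 22/57 + 35/57 → 1
L = 11/57 + 1/3 + 22/57 + 35/57 + 1 = 48/19 ≈ 2.526 bits/symbol.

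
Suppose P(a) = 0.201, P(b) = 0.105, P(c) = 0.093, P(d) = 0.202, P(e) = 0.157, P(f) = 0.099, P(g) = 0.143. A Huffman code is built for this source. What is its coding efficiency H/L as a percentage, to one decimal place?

98.3%

Entropy H = −Σ p log₂ p ≈ 2.7424 bits.
Huffman merges: 93/1000+99/1000→24/125; 21/200+143/1000→31/125; 157/1000+24/125→349/1000; 201/1000+101/500→403/1000; 31/125+349/1000→597/1000; 403/1000+597/1000→1. L = 2789/1000 ≈ 2.7890.
Efficiency = H/L = 2.7424/2.7890 = 98.3%.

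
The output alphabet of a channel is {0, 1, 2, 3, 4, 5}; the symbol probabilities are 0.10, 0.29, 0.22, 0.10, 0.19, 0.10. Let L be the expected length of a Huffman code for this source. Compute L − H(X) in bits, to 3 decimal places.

0.040 bits

Entropy H = −Σ p log₂ p ≈ 2.4503 bits.
Huffman merges: 1/10+1/10→1/5; 1/10+19/100→29/100; 1/5+11/50→21/50; 29/100+29/100→29/50; 21/50+29/50→1. L = 249/100 ≈ 2.4900.
L − H = 2.4900 − 2.4503 = 0.040 bits.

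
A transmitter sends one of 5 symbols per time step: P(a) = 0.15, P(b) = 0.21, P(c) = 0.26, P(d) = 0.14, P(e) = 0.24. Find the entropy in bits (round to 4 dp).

H = −Σ pᵢ log₂ pᵢ.
−0.15·log₂(0.15) = 0.4105
−0.21·log₂(0.21) = 0.4728
−0.26·log₂(0.26) = 0.5053
−0.14·log₂(0.14) = 0.3971
−0.24·log₂(0.24) = 0.4941
Sum ≈ 2.2799 → 2.2799 bits.

2.2799 bits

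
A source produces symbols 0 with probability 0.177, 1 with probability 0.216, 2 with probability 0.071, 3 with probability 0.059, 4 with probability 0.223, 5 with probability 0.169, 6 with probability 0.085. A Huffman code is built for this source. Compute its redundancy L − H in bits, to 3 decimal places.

0.041 bits

Entropy H = −Σ p log₂ p ≈ 2.6501 bits.
Huffman merges: 59/1000+71/1000→13/100; 17/200+13/100→43/200; 169/1000+177/1000→173/500; 43/200+27/125→431/1000; 223/1000+173/500→569/1000; 431/1000+569/1000→1. L = 2691/1000 ≈ 2.6910.
L − H = 2.6910 − 2.6501 = 0.041 bits.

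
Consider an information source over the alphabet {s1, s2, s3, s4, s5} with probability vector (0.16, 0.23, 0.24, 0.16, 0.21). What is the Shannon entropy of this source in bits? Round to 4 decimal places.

H = −Σ pᵢ log₂ pᵢ.
−0.16·log₂(0.16) = 0.4230
−0.23·log₂(0.23) = 0.4877
−0.24·log₂(0.24) = 0.4941
−0.16·log₂(0.16) = 0.4230
−0.21·log₂(0.21) = 0.4728
Sum ≈ 2.3007 → 2.3007 bits.

2.3007 bits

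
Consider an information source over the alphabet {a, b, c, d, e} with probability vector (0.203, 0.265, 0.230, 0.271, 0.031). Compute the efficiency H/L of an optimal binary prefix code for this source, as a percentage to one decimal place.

95.3%

Entropy H = −Σ p log₂ p ≈ 2.1282 bits.
Huffman merges: 31/1000+203/1000→117/500; 23/100+117/500→58/125; 53/200+271/1000→67/125; 58/125+67/125→1. L = 1117/500 ≈ 2.2340.
Efficiency = H/L = 2.1282/2.2340 = 95.3%.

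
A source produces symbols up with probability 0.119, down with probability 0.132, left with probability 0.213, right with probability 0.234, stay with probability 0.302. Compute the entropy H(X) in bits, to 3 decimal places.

H = −Σ pᵢ log₂ pᵢ.
−0.119·log₂(0.119) = 0.3654
−0.132·log₂(0.132) = 0.3856
−0.213·log₂(0.213) = 0.4752
−0.234·log₂(0.234) = 0.4903
−0.302·log₂(0.302) = 0.5217
Sum ≈ 2.2383 → 2.238 bits.

2.238 bits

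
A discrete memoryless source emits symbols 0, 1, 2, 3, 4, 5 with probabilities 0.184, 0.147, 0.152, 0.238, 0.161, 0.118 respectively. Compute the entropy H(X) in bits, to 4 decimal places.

2.5500 bits

H = −Σ pᵢ log₂ pᵢ.
−0.184·log₂(0.184) = 0.4494
−0.147·log₂(0.147) = 0.4066
−0.152·log₂(0.152) = 0.4131
−0.238·log₂(0.238) = 0.4929
−0.161·log₂(0.161) = 0.4242
−0.118·log₂(0.118) = 0.3638
Sum ≈ 2.5500 → 2.5500 bits.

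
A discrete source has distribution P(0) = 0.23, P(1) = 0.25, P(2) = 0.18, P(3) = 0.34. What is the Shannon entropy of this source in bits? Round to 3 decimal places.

1.962 bits

H = −Σ pᵢ log₂ pᵢ.
−0.23·log₂(0.23) = 0.4877
−0.25·log₂(0.25) = 0.5000
−0.18·log₂(0.18) = 0.4453
−0.34·log₂(0.34) = 0.5292
Sum ≈ 1.9621 → 1.962 bits.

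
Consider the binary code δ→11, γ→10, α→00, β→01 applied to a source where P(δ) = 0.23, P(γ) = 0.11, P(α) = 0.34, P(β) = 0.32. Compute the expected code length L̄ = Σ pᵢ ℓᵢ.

L̄ = Σ pᵢ·ℓᵢ = 0.23·2 + 0.11·2 + 0.34·2 + 0.32·2 = 2 bits/symbol.

2 bits/symbol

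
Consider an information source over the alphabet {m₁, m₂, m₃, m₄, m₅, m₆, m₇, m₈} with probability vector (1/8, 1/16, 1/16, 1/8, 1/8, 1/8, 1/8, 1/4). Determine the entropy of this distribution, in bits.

2.875 bits

Each probability is a power of 1/2, so log₂(1/p) is an integer.
H = Σ p·log₂(1/p) = 1/8·3 + 1/16·4 + 1/16·4 + 1/8·3 + 1/8·3 + 1/8·3 + 1/8·3 + 1/4·2 = 2.875 bits.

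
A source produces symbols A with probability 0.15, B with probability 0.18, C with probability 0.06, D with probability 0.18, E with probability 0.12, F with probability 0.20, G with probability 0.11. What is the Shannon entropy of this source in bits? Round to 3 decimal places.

2.726 bits

H = −Σ pᵢ log₂ pᵢ.
−0.15·log₂(0.15) = 0.4105
−0.18·log₂(0.18) = 0.4453
−0.06·log₂(0.06) = 0.2435
−0.18·log₂(0.18) = 0.4453
−0.12·log₂(0.12) = 0.3671
−0.20·log₂(0.20) = 0.4644
−0.11·log₂(0.11) = 0.3503
Sum ≈ 2.7264 → 2.726 bits.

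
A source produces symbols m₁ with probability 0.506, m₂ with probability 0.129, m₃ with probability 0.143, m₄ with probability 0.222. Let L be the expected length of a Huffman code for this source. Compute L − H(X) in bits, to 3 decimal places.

Entropy H = −Σ p log₂ p ≈ 1.7617 bits.
Huffman merges: 129/1000+143/1000→34/125; 111/500+34/125→247/500; 247/500+253/500→1. L = 883/500 ≈ 1.7660.
L − H = 1.7660 − 1.7617 = 0.004 bits.

0.004 bits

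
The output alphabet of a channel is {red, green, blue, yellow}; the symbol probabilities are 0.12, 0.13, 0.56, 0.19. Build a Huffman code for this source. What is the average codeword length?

Repeatedly combine the two least-probable nodes; the expected code length is the sum of the merged weights.
merge 3/25 + 13/100 → 1/4
merge 19/100 + 1/4 → 11/25
merge 11/25 + 14/25 → 1
L = 1/4 + 11/25 + 1 = 169/100 = 1.69 bits/symbol.

1.69 bits/symbol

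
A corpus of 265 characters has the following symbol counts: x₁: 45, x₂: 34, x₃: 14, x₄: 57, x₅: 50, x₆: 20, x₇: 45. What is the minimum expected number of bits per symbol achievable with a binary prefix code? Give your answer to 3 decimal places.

2.725 bits/symbol

Probabilities are the counts divided by 265.
Repeatedly combine the two least-probable nodes; the expected code length is the sum of the merged weights.
merge 14/265 + 4/53 → 34/265
merge 34/265 + 34/265 → 68/265
merge 9/53 + 9/53 → 18/53
merge 10/53 + 57/265 → 107/265
merge 68/265 + 18/53 → 158/265
merge 107/265 + 158/265 → 1
L = 34/265 + 68/265 + 18/53 + 107/265 + 158/265 + 1 = 722/265 ≈ 2.725 bits/symbol.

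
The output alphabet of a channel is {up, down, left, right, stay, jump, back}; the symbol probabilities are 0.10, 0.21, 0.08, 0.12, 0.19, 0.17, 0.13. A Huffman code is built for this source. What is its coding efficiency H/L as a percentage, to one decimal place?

Entropy H = −Σ p log₂ p ≈ 2.7360 bits.
Huffman merges: 2/25+1/10→9/50; 3/25+13/100→1/4; 17/100+9/50→7/20; 19/100+21/100→2/5; 1/4+7/20→3/5; 2/5+3/5→1. L = 139/50 ≈ 2.7800.
Efficiency = H/L = 2.7360/2.7800 = 98.4%.

98.4%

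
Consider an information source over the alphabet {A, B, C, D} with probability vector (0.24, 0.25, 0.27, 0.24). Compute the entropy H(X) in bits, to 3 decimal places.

H = −Σ pᵢ log₂ pᵢ.
−0.24·log₂(0.24) = 0.4941
−0.25·log₂(0.25) = 0.5000
−0.27·log₂(0.27) = 0.5100
−0.24·log₂(0.24) = 0.4941
Sum ≈ 1.9983 → 1.998 bits.

1.998 bits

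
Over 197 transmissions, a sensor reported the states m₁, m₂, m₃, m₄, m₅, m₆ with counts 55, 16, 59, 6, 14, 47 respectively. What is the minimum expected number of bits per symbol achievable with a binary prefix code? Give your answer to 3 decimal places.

Probabilities are the counts divided by 197.
Repeatedly combine the two least-probable nodes; the expected code length is the sum of the merged weights.
merge 6/197 + 14/197 → 20/197
merge 16/197 + 20/197 → 36/197
merge 36/197 + 47/197 → 83/197
merge 55/197 + 59/197 → 114/197
merge 83/197 + 114/197 → 1
L = 20/197 + 36/197 + 83/197 + 114/197 + 1 = 450/197 ≈ 2.284 bits/symbol.

2.284 bits/symbol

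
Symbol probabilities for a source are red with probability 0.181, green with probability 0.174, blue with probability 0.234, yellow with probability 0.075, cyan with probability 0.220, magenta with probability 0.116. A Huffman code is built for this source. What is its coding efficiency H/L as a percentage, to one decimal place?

98.1%

Entropy H = −Σ p log₂ p ≈ 2.4970 bits.
Huffman merges: 3/40+29/250→191/1000; 87/500+181/1000→71/200; 191/1000+11/50→411/1000; 117/500+71/200→589/1000; 411/1000+589/1000→1. L = 1273/500 ≈ 2.5460.
Efficiency = H/L = 2.4970/2.5460 = 98.1%.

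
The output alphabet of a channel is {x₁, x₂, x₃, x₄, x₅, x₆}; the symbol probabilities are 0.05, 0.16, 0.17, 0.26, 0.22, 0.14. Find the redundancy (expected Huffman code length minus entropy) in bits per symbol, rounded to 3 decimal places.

0.063 bits

Entropy H = −Σ p log₂ p ≈ 2.4567 bits.
Huffman merges: 1/20+7/50→19/100; 4/25+17/100→33/100; 19/100+11/50→41/100; 13/50+33/100→59/100; 41/100+59/100→1. L = 63/25 ≈ 2.5200.
L − H = 2.5200 − 2.4567 = 0.063 bits.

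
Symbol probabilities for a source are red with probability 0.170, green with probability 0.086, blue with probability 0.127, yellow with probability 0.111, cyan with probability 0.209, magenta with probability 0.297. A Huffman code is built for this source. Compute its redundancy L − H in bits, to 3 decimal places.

Entropy H = −Σ p log₂ p ≈ 2.4613 bits.
Huffman merges: 43/500+111/1000→197/1000; 127/1000+17/100→297/1000; 197/1000+209/1000→203/500; 297/1000+297/1000→297/500; 203/500+297/500→1. L = 1247/500 ≈ 2.4940.
L − H = 2.4940 − 2.4613 = 0.033 bits.

0.033 bits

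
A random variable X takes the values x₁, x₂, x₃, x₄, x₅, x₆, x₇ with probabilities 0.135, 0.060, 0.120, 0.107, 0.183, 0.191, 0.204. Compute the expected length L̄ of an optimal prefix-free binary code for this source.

2.772 bits/symbol

Repeatedly combine the two least-probable nodes; the expected code length is the sum of the merged weights.
merge 3/50 + 107/1000 → 167/1000
merge 3/25 + 27/200 → 51/200
merge 167/1000 + 183/1000 → 7/20
merge 191/1000 + 51/250 → 79/200
merge 51/200 + 7/20 → 121/200
merge 79/200 + 121/200 → 1
L = 167/1000 + 51/200 + 7/20 + 79/200 + 121/200 + 1 = 693/250 = 2.772 bits/symbol.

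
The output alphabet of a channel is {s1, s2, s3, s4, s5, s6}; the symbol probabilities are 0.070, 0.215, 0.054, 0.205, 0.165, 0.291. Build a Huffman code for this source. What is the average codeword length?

2.413 bits/symbol

Repeatedly combine the two least-probable nodes; the expected code length is the sum of the merged weights.
merge 27/500 + 7/100 → 31/250
merge 31/250 + 33/200 → 289/1000
merge 41/200 + 43/200 → 21/50
merge 289/1000 + 291/1000 → 29/50
merge 21/50 + 29/50 → 1
L = 31/250 + 289/1000 + 21/50 + 29/50 + 1 = 2413/1000 = 2.413 bits/symbol.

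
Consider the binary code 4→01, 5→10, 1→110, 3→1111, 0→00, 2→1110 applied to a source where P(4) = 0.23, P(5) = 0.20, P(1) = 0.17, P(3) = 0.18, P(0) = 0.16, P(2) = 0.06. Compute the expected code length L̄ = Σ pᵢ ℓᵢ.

L̄ = Σ pᵢ·ℓᵢ = 0.23·2 + 0.20·2 + 0.17·3 + 0.18·4 + 0.16·2 + 0.06·4 = 2.65 bits/symbol.

2.65 bits/symbol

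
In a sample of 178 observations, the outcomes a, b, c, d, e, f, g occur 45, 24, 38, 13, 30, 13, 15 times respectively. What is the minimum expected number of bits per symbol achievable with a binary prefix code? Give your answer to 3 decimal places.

Probabilities are the counts divided by 178.
Repeatedly combine the two least-probable nodes; the expected code length is the sum of the merged weights.
merge 13/178 + 13/178 → 13/89
merge 15/178 + 12/89 → 39/178
merge 13/89 + 15/89 → 28/89
merge 19/89 + 39/178 → 77/178
merge 45/178 + 28/89 → 101/178
merge 77/178 + 101/178 → 1
L = 13/89 + 39/178 + 28/89 + 77/178 + 101/178 + 1 = 477/178 ≈ 2.680 bits/symbol.

2.680 bits/symbol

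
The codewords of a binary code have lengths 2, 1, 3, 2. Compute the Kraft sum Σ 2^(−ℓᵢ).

1.125

With common denominator 2^3 = 8: Σ 2^(−ℓᵢ) = 2/8 + 4/8 + 1/8 + 2/8 = 9/8 = 1.125.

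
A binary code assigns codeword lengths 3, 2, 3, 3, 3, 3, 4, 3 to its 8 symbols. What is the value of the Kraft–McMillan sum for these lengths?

With common denominator 2^4 = 16: Σ 2^(−ℓᵢ) = 2/16 + 4/16 + 2/16 + 2/16 + 2/16 + 2/16 + 1/16 + 2/16 = 17/16 = 1.0625.

1.0625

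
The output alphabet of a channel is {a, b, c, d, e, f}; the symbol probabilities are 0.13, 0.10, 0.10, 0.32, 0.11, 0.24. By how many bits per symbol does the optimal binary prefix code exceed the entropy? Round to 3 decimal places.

Entropy H = −Σ p log₂ p ≈ 2.4175 bits.
Huffman merges: 1/10+1/10→1/5; 11/100+13/100→6/25; 1/5+6/25→11/25; 6/25+8/25→14/25; 11/25+14/25→1. L = 61/25 ≈ 2.4400.
L − H = 2.4400 − 2.4175 = 0.023 bits.

0.023 bits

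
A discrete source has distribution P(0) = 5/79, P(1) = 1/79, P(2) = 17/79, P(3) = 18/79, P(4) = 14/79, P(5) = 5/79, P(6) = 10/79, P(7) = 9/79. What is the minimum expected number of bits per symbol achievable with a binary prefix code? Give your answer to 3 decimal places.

Repeatedly combine the two least-probable nodes; the expected code length is the sum of the merged weights.
merge 1/79 + 5/79 → 6/79
merge 5/79 + 6/79 → 11/79
merge 9/79 + 10/79 → 19/79
merge 11/79 + 14/79 → 25/79
merge 17/79 + 18/79 → 35/79
merge 19/79 + 25/79 → 44/79
merge 35/79 + 44/79 → 1
L = 6/79 + 11/79 + 19/79 + 25/79 + 35/79 + 44/79 + 1 = 219/79 ≈ 2.772 bits/symbol.

2.772 bits/symbol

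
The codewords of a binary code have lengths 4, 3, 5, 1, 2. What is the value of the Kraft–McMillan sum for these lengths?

With common denominator 2^5 = 32: Σ 2^(−ℓᵢ) = 2/32 + 4/32 + 1/32 + 16/32 + 8/32 = 31/32 = 0.96875.

0.96875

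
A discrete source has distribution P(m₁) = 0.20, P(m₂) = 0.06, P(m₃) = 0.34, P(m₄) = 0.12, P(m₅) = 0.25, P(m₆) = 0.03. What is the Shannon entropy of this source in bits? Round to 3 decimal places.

H = −Σ pᵢ log₂ pᵢ.
−0.20·log₂(0.20) = 0.4644
−0.06·log₂(0.06) = 0.2435
−0.34·log₂(0.34) = 0.5292
−0.12·log₂(0.12) = 0.3671
−0.25·log₂(0.25) = 0.5000
−0.03·log₂(0.03) = 0.1518
Sum ≈ 2.2559 → 2.256 bits.

2.256 bits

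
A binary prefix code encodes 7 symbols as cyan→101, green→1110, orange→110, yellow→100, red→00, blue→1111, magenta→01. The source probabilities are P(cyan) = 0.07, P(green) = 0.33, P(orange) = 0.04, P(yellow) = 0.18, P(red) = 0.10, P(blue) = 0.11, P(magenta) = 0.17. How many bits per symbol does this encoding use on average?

L̄ = Σ pᵢ·ℓᵢ = 0.07·3 + 0.33·4 + 0.04·3 + 0.18·3 + 0.10·2 + 0.11·4 + 0.17·2 = 3.17 bits/symbol.

3.17 bits/symbol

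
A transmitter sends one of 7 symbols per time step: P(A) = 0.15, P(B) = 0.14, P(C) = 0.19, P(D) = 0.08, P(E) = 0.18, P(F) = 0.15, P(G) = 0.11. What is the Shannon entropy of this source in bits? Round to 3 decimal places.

2.761 bits

H = −Σ pᵢ log₂ pᵢ.
−0.15·log₂(0.15) = 0.4105
−0.14·log₂(0.14) = 0.3971
−0.19·log₂(0.19) = 0.4552
−0.08·log₂(0.08) = 0.2915
−0.18·log₂(0.18) = 0.4453
−0.15·log₂(0.15) = 0.4105
−0.11·log₂(0.11) = 0.3503
Sum ≈ 2.7605 → 2.761 bits.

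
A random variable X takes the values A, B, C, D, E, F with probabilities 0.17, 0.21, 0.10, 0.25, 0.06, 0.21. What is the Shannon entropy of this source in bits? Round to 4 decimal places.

2.4560 bits

H = −Σ pᵢ log₂ pᵢ.
−0.17·log₂(0.17) = 0.4346
−0.21·log₂(0.21) = 0.4728
−0.10·log₂(0.10) = 0.3322
−0.25·log₂(0.25) = 0.5000
−0.06·log₂(0.06) = 0.2435
−0.21·log₂(0.21) = 0.4728
Sum ≈ 2.4560 → 2.4560 bits.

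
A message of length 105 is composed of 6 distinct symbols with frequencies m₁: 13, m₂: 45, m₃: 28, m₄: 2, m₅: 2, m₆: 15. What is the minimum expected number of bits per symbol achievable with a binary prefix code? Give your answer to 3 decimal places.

Probabilities are the counts divided by 105.
Repeatedly combine the two least-probable nodes; the expected code length is the sum of the merged weights.
merge 2/105 + 2/105 → 4/105
merge 4/105 + 13/105 → 17/105
merge 1/7 + 17/105 → 32/105
merge 4/15 + 32/105 → 4/7
merge 3/7 + 4/7 → 1
L = 4/105 + 17/105 + 32/105 + 4/7 + 1 = 218/105 ≈ 2.076 bits/symbol.

2.076 bits/symbol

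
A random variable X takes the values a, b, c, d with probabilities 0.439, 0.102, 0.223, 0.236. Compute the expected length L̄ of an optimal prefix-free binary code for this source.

Repeatedly combine the two least-probable nodes; the expected code length is the sum of the merged weights.
merge 51/500 + 223/1000 → 13/40
merge 59/250 + 13/40 → 561/1000
merge 439/1000 + 561/1000 → 1
L = 13/40 + 561/1000 + 1 = 943/500 = 1.886 bits/symbol.

1.886 bits/symbol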